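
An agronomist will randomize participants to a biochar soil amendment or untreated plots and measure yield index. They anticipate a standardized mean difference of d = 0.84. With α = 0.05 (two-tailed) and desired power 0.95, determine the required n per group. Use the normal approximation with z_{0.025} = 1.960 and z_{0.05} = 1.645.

n = 37 per group

For two independent groups with equal n: n = 2·((z_{α/2} + z_β) / d)².
z_{α/2} + z_β = 1.960 + 1.645 = 3.605.
n = 2 × (3.605 / 0.84)² = 2 × 4.292² = 2 × 18.42 = 36.8.
Round up to the next whole participant.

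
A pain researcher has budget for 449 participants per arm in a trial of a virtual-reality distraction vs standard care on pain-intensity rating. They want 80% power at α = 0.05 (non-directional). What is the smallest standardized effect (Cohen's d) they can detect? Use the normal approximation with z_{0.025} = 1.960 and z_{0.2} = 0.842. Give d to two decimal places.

d_min ≈ 0.19

For two independent groups of n = 449 each: d_min = (z_{α/2} + z_β)·√(2/n).
z-sum = 1.960 + 0.842 = 2.802.
d_min = 2.802 × √(2/449) = 2.802 × 0.0667 = 0.187.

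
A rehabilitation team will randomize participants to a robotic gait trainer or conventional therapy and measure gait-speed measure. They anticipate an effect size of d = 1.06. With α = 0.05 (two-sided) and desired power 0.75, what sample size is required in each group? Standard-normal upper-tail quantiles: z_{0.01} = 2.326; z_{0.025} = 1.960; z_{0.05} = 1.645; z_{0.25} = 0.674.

n = 13 per group

For two independent groups with equal n: n = 2·((z_{α/2} + z_β) / d)².
z_{α/2} + z_β = 1.960 + 0.674 = 2.634.
n = 2 × (2.634 / 1.06)² = 2 × 2.485² = 2 × 6.17 = 12.3.
Round up to the next whole participant.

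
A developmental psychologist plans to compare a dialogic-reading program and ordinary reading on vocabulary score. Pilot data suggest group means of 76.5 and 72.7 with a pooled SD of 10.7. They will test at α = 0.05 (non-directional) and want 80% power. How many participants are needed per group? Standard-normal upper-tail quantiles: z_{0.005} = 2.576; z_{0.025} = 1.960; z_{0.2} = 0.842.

Cohen's d = |M₁ − M₂| / SD_pooled = |76.5 − 72.7| / 10.7 = 3.8 / 10.7 = 0.355.
For two independent groups with equal n: n = 2·((z_{α/2} + z_β) / d)².
z_{α/2} + z_β = 1.960 + 0.842 = 2.802.
n = 2 × (2.802 / 0.355)² = 2 × 7.893² = 2 × 62.30 = 124.6.
Round up to the next whole participant.

n = 125 per group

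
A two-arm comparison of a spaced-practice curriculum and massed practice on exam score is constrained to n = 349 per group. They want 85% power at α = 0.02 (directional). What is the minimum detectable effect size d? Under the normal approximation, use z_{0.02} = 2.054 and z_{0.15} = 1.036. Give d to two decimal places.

d_min ≈ 0.23

For two independent groups of n = 349 each: d_min = (z_{α} + z_β)·√(2/n).
z-sum = 2.054 + 1.036 = 3.090.
d_min = 3.090 × √(2/349) = 3.090 × 0.0757 = 0.234.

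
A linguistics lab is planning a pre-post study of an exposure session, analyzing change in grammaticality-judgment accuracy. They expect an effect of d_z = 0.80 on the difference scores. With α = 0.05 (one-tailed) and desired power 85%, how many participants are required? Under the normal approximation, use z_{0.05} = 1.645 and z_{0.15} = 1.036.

For a paired (one-sample on differences) test: n = ((z_{α} + z_β) / d)².
z_{α} + z_β = 1.645 + 1.036 = 2.681.
n = (2.681 / 0.80)² = 3.351² = 11.23.
Round up.

n = 12 pairs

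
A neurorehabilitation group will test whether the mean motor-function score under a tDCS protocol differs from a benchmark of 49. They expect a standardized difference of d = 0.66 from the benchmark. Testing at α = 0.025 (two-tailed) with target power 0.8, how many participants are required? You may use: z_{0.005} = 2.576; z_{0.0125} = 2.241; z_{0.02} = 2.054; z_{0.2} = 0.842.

For a one-sample test: n = ((z_{α/2} + z_β) / d)².
z_{α/2} + z_β = 2.241 + 0.842 = 3.083.
n = (3.083 / 0.66)² = 4.671² = 21.82.
Round up.

n = 22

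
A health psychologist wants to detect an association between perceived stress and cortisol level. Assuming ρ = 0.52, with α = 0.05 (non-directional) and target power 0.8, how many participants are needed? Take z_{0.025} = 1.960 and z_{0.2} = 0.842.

n = 27

Fisher's z: C = ½·ln((1+r)/(1−r)) = ½·ln(3.1667) = 0.5763.
n = ((z_{α/2} + z_β)/C)² + 3.
(1.960 + 0.842) / 0.5763 = 2.802 / 0.5763 = 4.862.
n = 4.862² + 3 = 23.64 + 3 = 26.6.
Round up.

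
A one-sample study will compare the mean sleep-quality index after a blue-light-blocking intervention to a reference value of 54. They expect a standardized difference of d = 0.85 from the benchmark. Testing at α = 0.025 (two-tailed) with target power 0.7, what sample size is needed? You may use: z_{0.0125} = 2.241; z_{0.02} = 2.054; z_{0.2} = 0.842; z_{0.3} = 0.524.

n = 11

For a one-sample test: n = ((z_{α/2} + z_β) / d)².
z_{α/2} + z_β = 2.241 + 0.524 = 2.765.
n = (2.765 / 0.85)² = 3.253² = 10.58.
Round up.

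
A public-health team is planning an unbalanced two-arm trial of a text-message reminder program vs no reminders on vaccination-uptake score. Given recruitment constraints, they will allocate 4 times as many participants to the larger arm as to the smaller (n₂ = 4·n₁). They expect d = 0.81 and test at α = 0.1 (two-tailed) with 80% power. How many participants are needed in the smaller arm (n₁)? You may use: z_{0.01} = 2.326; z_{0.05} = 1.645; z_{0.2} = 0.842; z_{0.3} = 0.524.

n₁ = 12

With allocation ratio k = n₂/n₁ = 4, Var(x̄₁−x̄₂) = σ²(1/n₁ + 1/(k·n₁)) = σ²·(k+1)/(k·n₁).
So n₁ = (1 + 1/k)·((z_{α/2} + z_β)/d)² = 1.250 × (2.487/0.81)².
n₁ = 1.250 × 9.43 = 11.8.
Round up: n₁ = 12, giving n₂ = 4 × 12 = 48.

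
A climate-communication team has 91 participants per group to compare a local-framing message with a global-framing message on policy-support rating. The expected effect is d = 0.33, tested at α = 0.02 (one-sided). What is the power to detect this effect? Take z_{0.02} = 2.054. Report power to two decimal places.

For two equal groups, power = Φ(d·√(n/2) − z_{α}).
d·√(n/2) = 0.33 × √(91/2) = 0.33 × 6.745 = 2.226.
z_β = 2.226 − 2.054 = 0.172.
Power = Φ(0.172) = 0.568.

power ≈ 0.57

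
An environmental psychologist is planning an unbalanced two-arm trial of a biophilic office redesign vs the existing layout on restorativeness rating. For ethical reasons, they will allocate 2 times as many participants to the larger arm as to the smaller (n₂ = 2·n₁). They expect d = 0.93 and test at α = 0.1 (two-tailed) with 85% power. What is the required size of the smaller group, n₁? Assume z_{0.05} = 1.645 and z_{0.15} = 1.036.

n₁ = 13

With allocation ratio k = n₂/n₁ = 2, Var(x̄₁−x̄₂) = σ²(1/n₁ + 1/(k·n₁)) = σ²·(k+1)/(k·n₁).
So n₁ = (1 + 1/k)·((z_{α/2} + z_β)/d)² = 1.500 × (2.681/0.93)².
n₁ = 1.500 × 8.31 = 12.5.
Round up: n₁ = 13, giving n₂ = 2 × 13 = 26.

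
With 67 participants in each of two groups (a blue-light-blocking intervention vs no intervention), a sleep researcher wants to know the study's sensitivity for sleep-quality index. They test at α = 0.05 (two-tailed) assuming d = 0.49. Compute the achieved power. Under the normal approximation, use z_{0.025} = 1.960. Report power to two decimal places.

For two equal groups, power = Φ(d·√(n/2) − z_{α/2}).
d·√(n/2) = 0.49 × √(67/2) = 0.49 × 5.788 = 2.836.
z_β = 2.836 − 1.960 = 0.876.
Power = Φ(0.876) = 0.810.

power ≈ 0.81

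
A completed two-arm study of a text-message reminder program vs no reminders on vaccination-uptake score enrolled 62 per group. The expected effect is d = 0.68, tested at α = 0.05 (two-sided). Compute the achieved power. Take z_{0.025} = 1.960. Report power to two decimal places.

power ≈ 0.97

For two equal groups, power = Φ(d·√(n/2) − z_{α/2}).
d·√(n/2) = 0.68 × √(62/2) = 0.68 × 5.568 = 3.786.
z_β = 3.786 − 1.960 = 1.826.
Power = Φ(1.826) = 0.966.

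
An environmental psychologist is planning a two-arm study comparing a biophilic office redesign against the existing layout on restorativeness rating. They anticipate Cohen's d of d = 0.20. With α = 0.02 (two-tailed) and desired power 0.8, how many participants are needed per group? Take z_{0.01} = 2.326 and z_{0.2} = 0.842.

n = 502 per group

For two independent groups with equal n: n = 2·((z_{α/2} + z_β) / d)².
z_{α/2} + z_β = 2.326 + 0.842 = 3.168.
n = 2 × (3.168 / 0.20)² = 2 × 15.840² = 2 × 250.91 = 501.8.
Round up to the next whole participant.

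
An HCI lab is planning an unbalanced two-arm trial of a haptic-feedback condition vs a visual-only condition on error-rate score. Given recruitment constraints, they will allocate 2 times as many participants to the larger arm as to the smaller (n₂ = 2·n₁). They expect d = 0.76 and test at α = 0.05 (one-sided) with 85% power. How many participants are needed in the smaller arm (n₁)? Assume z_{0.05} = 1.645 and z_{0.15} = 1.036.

n₁ = 19

With allocation ratio k = n₂/n₁ = 2, Var(x̄₁−x̄₂) = σ²(1/n₁ + 1/(k·n₁)) = σ²·(k+1)/(k·n₁).
So n₁ = (1 + 1/k)·((z_{α} + z_β)/d)² = 1.500 × (2.681/0.76)².
n₁ = 1.500 × 12.44 = 18.7.
Round up: n₁ = 19, giving n₂ = 2 × 19 = 38.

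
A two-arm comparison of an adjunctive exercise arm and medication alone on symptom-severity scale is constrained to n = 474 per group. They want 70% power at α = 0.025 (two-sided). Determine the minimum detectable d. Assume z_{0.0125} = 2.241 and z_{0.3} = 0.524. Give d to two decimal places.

For two independent groups of n = 474 each: d_min = (z_{α/2} + z_β)·√(2/n).
z-sum = 2.241 + 0.524 = 2.765.
d_min = 2.765 × √(2/474) = 2.765 × 0.0650 = 0.180.

d_min ≈ 0.18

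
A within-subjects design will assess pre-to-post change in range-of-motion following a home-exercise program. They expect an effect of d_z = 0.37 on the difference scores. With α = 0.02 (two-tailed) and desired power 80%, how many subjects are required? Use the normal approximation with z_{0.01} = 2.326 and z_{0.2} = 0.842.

n = 74 pairs

For a paired (one-sample on differences) test: n = ((z_{α/2} + z_β) / d)².
z_{α/2} + z_β = 2.326 + 0.842 = 3.168.
n = (3.168 / 0.37)² = 8.562² = 73.31.
Round up.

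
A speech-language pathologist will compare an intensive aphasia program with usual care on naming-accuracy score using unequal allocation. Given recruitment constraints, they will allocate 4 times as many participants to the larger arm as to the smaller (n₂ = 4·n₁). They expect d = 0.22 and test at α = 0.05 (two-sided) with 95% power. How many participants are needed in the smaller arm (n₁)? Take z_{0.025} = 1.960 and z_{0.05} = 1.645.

n₁ = 336

With allocation ratio k = n₂/n₁ = 4, Var(x̄₁−x̄₂) = σ²(1/n₁ + 1/(k·n₁)) = σ²·(k+1)/(k·n₁).
So n₁ = (1 + 1/k)·((z_{α/2} + z_β)/d)² = 1.250 × (3.605/0.22)².
n₁ = 1.250 × 268.51 = 335.6.
Round up: n₁ = 336, giving n₂ = 4 × 336 = 1344.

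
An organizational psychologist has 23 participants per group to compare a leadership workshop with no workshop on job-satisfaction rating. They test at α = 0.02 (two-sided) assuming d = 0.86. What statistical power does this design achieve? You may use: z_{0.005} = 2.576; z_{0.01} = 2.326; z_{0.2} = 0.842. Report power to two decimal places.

power ≈ 0.72

For two equal groups, power = Φ(d·√(n/2) − z_{α/2}).
d·√(n/2) = 0.86 × √(23/2) = 0.86 × 3.391 = 2.916.
z_β = 2.916 − 2.326 = 0.590.
Power = Φ(0.590) = 0.723.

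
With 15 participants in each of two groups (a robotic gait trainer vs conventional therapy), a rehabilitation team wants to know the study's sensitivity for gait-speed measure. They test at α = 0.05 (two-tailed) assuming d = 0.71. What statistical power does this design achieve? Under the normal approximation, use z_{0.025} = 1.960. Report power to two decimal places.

For two equal groups, power = Φ(d·√(n/2) − z_{α/2}).
d·√(n/2) = 0.71 × √(15/2) = 0.71 × 2.739 = 1.944.
z_β = 1.944 − 1.960 = -0.016.
Power = Φ(-0.016) = 0.494.

power ≈ 0.49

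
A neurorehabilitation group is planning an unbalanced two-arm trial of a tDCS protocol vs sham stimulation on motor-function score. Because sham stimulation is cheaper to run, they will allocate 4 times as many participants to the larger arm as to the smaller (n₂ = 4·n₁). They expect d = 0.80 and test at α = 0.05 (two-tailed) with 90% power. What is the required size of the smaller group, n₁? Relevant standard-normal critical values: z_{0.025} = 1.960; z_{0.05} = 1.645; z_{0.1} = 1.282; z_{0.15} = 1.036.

With allocation ratio k = n₂/n₁ = 4, Var(x̄₁−x̄₂) = σ²(1/n₁ + 1/(k·n₁)) = σ²·(k+1)/(k·n₁).
So n₁ = (1 + 1/k)·((z_{α/2} + z_β)/d)² = 1.250 × (3.242/0.80)².
n₁ = 1.250 × 16.42 = 20.5.
Round up: n₁ = 21, giving n₂ = 4 × 21 = 84.

n₁ = 21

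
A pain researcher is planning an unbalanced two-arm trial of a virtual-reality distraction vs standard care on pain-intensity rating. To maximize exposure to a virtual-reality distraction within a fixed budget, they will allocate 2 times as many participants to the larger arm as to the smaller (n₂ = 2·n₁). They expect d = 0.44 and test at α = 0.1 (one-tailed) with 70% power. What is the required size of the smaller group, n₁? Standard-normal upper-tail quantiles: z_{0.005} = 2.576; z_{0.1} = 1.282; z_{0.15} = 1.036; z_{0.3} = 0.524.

With allocation ratio k = n₂/n₁ = 2, Var(x̄₁−x̄₂) = σ²(1/n₁ + 1/(k·n₁)) = σ²·(k+1)/(k·n₁).
So n₁ = (1 + 1/k)·((z_{α} + z_β)/d)² = 1.500 × (1.806/0.44)².
n₁ = 1.500 × 16.85 = 25.3.
Round up: n₁ = 26, giving n₂ = 2 × 26 = 52.

n₁ = 26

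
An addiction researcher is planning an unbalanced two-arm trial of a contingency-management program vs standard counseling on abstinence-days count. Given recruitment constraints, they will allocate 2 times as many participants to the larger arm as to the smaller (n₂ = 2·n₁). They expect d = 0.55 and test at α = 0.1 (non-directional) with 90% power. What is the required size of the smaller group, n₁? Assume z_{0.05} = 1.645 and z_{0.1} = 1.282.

With allocation ratio k = n₂/n₁ = 2, Var(x̄₁−x̄₂) = σ²(1/n₁ + 1/(k·n₁)) = σ²·(k+1)/(k·n₁).
So n₁ = (1 + 1/k)·((z_{α/2} + z_β)/d)² = 1.500 × (2.927/0.55)².
n₁ = 1.500 × 28.32 = 42.5.
Round up: n₁ = 43, giving n₂ = 2 × 43 = 86.

n₁ = 43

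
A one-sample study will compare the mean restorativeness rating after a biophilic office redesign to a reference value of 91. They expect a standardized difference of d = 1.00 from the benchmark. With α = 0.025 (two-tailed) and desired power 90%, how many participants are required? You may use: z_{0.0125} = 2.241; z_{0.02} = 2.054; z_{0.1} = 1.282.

n = 13

For a one-sample test: n = ((z_{α/2} + z_β) / d)².
z_{α/2} + z_β = 2.241 + 1.282 = 3.523.
n = (3.523 / 1.00)² = 3.523² = 12.41.
Round up.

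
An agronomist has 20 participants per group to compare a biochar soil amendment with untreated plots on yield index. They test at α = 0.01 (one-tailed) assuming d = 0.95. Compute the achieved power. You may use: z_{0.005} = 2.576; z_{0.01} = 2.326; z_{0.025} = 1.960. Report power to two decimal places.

power ≈ 0.75

For two equal groups, power = Φ(d·√(n/2) − z_{α}).
d·√(n/2) = 0.95 × √(20/2) = 0.95 × 3.162 = 3.004.
z_β = 3.004 − 2.326 = 0.678.
Power = Φ(0.678) = 0.751.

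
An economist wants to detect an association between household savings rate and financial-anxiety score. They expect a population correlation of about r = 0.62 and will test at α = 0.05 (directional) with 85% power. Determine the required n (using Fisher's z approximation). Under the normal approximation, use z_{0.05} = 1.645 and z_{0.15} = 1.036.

n = 17

Fisher's z: C = ½·ln((1+r)/(1−r)) = ½·ln(4.2632) = 0.7250.
n = ((z_{α} + z_β)/C)² + 3.
(1.645 + 1.036) / 0.7250 = 2.681 / 0.7250 = 3.698.
n = 3.698² + 3 = 13.67 + 3 = 16.7.
Round up.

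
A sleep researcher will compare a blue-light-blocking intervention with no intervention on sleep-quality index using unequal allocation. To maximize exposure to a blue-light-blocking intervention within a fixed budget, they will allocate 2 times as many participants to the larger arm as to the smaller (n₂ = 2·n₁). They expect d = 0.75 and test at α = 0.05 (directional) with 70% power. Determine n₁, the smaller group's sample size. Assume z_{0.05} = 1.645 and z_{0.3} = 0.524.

With allocation ratio k = n₂/n₁ = 2, Var(x̄₁−x̄₂) = σ²(1/n₁ + 1/(k·n₁)) = σ²·(k+1)/(k·n₁).
So n₁ = (1 + 1/k)·((z_{α} + z_β)/d)² = 1.500 × (2.169/0.75)².
n₁ = 1.500 × 8.36 = 12.5.
Round up: n₁ = 13, giving n₂ = 2 × 13 = 26.

n₁ = 13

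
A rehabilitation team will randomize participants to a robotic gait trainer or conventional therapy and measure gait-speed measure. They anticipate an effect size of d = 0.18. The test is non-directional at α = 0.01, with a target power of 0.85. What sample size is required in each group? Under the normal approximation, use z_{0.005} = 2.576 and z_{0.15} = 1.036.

For two independent groups with equal n: n = 2·((z_{α/2} + z_β) / d)².
z_{α/2} + z_β = 2.576 + 1.036 = 3.612.
n = 2 × (3.612 / 0.18)² = 2 × 20.067² = 2 × 402.67 = 805.3.
Round up to the next whole participant.

n = 806 per group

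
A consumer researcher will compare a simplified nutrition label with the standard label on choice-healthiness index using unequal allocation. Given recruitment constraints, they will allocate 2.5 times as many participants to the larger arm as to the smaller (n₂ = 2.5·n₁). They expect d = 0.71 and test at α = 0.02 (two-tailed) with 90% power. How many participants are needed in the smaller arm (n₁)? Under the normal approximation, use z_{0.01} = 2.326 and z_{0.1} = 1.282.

With allocation ratio k = n₂/n₁ = 2.5, Var(x̄₁−x̄₂) = σ²(1/n₁ + 1/(k·n₁)) = σ²·(k+1)/(k·n₁).
So n₁ = (1 + 1/k)·((z_{α/2} + z_β)/d)² = 1.400 × (3.608/0.71)².
n₁ = 1.400 × 25.82 = 36.2.
Round up: n₁ = 37, giving n₂ = ⌈2.5 × 37⌉ = ⌈92.5⌉ = 93.

n₁ = 37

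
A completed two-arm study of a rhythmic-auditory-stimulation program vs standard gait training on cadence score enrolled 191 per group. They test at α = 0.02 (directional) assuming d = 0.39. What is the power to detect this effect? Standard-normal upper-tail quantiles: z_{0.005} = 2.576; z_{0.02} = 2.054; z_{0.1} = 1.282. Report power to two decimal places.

For two equal groups, power = Φ(d·√(n/2) − z_{α}).
d·√(n/2) = 0.39 × √(191/2) = 0.39 × 9.772 = 3.811.
z_β = 3.811 − 2.054 = 1.757.
Power = Φ(1.757) = 0.961.

power ≈ 0.96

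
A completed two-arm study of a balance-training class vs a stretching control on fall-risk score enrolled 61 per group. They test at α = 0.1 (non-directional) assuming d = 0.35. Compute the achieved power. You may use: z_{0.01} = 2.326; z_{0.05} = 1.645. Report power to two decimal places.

For two equal groups, power = Φ(d·√(n/2) − z_{α/2}).
d·√(n/2) = 0.35 × √(61/2) = 0.35 × 5.523 = 1.933.
z_β = 1.933 − 1.645 = 0.288.
Power = Φ(0.288) = 0.613.

power ≈ 0.61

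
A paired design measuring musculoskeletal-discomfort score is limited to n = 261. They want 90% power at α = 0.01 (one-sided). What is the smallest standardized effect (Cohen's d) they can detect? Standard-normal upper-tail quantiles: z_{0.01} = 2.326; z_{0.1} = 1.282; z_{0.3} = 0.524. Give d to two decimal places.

For a single sample (or paired design) of n = 261: d_min = (z_{α} + z_β)/√n.
z-sum = 2.326 + 1.282 = 3.608.
d_min = 3.608 / √261 = 3.608 / 16.155 = 0.223.

d_min ≈ 0.22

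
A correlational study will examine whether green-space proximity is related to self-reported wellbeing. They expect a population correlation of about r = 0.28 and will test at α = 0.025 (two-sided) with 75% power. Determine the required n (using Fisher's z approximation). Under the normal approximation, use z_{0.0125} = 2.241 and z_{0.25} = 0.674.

Fisher's z: C = ½·ln((1+r)/(1−r)) = ½·ln(1.7778) = 0.2877.
n = ((z_{α/2} + z_β)/C)² + 3.
(2.241 + 0.674) / 0.2877 = 2.915 / 0.2877 = 10.132.
n = 10.132² + 3 = 102.66 + 3 = 105.7.
Round up.

n = 106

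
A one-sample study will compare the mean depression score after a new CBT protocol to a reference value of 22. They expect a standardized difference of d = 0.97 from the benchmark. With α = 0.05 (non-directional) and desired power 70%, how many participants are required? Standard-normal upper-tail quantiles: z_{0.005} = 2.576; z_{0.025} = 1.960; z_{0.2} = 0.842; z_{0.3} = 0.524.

n = 7

For a one-sample test: n = ((z_{α/2} + z_β) / d)².
z_{α/2} + z_β = 1.960 + 0.524 = 2.484.
n = (2.484 / 0.97)² = 2.561² = 6.56.
Round up.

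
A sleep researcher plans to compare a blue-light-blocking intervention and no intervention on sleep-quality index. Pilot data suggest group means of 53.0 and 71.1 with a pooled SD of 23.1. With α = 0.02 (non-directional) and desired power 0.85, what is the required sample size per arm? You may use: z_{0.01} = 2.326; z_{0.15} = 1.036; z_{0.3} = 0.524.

n = 37 per group

Cohen's d = |M₁ − M₂| / SD_pooled = |53.0 − 71.1| / 23.1 = 18.1 / 23.1 = 0.784.
For two independent groups with equal n: n = 2·((z_{α/2} + z_β) / d)².
z_{α/2} + z_β = 2.326 + 1.036 = 3.362.
n = 2 × (3.362 / 0.784)² = 2 × 4.288² = 2 × 18.39 = 36.8.
Round up to the next whole participant.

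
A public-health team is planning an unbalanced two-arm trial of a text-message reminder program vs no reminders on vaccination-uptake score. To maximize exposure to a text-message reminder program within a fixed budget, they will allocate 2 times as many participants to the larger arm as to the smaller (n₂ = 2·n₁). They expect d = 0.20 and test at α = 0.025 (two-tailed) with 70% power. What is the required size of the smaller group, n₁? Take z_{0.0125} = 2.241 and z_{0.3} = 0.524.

n₁ = 287

With allocation ratio k = n₂/n₁ = 2, Var(x̄₁−x̄₂) = σ²(1/n₁ + 1/(k·n₁)) = σ²·(k+1)/(k·n₁).
So n₁ = (1 + 1/k)·((z_{α/2} + z_β)/d)² = 1.500 × (2.765/0.20)².
n₁ = 1.500 × 191.13 = 286.7.
Round up: n₁ = 287, giving n₂ = 2 × 287 = 574.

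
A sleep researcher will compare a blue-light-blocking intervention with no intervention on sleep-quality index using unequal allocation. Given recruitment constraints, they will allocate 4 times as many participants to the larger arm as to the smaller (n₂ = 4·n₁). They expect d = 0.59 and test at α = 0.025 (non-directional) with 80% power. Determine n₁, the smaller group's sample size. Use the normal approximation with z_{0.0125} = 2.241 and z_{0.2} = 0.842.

n₁ = 35

With allocation ratio k = n₂/n₁ = 4, Var(x̄₁−x̄₂) = σ²(1/n₁ + 1/(k·n₁)) = σ²·(k+1)/(k·n₁).
So n₁ = (1 + 1/k)·((z_{α/2} + z_β)/d)² = 1.250 × (3.083/0.59)².
n₁ = 1.250 × 27.31 = 34.1.
Round up: n₁ = 35, giving n₂ = 4 × 35 = 140.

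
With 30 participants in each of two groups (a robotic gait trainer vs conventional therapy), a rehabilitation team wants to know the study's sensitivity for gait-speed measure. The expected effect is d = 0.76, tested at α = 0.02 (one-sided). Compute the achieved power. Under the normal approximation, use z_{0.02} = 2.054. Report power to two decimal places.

For two equal groups, power = Φ(d·√(n/2) − z_{α}).
d·√(n/2) = 0.76 × √(30/2) = 0.76 × 3.873 = 2.943.
z_β = 2.943 − 2.054 = 0.889.
Power = Φ(0.889) = 0.813.

power ≈ 0.81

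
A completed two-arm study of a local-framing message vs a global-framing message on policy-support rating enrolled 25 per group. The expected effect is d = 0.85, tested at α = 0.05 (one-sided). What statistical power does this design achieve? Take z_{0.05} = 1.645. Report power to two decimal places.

For two equal groups, power = Φ(d·√(n/2) − z_{α}).
d·√(n/2) = 0.85 × √(25/2) = 0.85 × 3.536 = 3.005.
z_β = 3.005 − 1.645 = 1.360.
Power = Φ(1.360) = 0.913.

power ≈ 0.91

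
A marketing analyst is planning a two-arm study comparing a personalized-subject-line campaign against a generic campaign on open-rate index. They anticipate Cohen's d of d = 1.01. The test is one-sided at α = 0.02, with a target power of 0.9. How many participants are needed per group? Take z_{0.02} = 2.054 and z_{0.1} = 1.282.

For two independent groups with equal n: n = 2·((z_{α} + z_β) / d)².
z_{α} + z_β = 2.054 + 1.282 = 3.336.
n = 2 × (3.336 / 1.01)² = 2 × 3.303² = 2 × 10.91 = 21.8.
Round up to the next whole participant.

n = 22 per group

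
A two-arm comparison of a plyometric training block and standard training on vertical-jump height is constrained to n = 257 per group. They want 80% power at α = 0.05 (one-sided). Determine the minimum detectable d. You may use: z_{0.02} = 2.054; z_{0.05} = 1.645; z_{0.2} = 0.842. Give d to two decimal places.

d_min ≈ 0.22

For two independent groups of n = 257 each: d_min = (z_{α} + z_β)·√(2/n).
z-sum = 1.645 + 0.842 = 2.487.
d_min = 2.487 × √(2/257) = 2.487 × 0.0882 = 0.219.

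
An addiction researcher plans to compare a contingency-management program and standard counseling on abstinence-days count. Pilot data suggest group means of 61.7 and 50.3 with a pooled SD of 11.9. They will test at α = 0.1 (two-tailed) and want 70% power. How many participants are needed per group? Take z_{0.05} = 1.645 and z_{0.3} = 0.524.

n = 11 per group

Cohen's d = |M₁ − M₂| / SD_pooled = |61.7 − 50.3| / 11.9 = 11.4 / 11.9 = 0.958.
For two independent groups with equal n: n = 2·((z_{α/2} + z_β) / d)².
z_{α/2} + z_β = 1.645 + 0.524 = 2.169.
n = 2 × (2.169 / 0.958)² = 2 × 2.264² = 2 × 5.13 = 10.3.
Round up to the next whole participant.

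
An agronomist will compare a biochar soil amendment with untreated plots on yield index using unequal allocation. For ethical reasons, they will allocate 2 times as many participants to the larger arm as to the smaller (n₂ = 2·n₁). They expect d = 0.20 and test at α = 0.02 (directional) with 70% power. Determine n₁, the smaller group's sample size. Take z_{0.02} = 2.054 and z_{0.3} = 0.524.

With allocation ratio k = n₂/n₁ = 2, Var(x̄₁−x̄₂) = σ²(1/n₁ + 1/(k·n₁)) = σ²·(k+1)/(k·n₁).
So n₁ = (1 + 1/k)·((z_{α} + z_β)/d)² = 1.500 × (2.578/0.20)².
n₁ = 1.500 × 166.15 = 249.2.
Round up: n₁ = 250, giving n₂ = 2 × 250 = 500.

n₁ = 250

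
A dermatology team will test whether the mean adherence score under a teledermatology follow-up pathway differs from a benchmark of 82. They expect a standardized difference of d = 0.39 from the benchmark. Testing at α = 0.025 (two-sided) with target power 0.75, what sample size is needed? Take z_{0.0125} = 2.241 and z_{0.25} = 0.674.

For a one-sample test: n = ((z_{α/2} + z_β) / d)².
z_{α/2} + z_β = 2.241 + 0.674 = 2.915.
n = (2.915 / 0.39)² = 7.474² = 55.87.
Round up.

n = 56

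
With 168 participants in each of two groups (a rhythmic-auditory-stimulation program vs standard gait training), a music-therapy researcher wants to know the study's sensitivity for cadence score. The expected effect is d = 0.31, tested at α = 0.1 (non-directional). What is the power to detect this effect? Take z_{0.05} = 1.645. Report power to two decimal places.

For two equal groups, power = Φ(d·√(n/2) − z_{α/2}).
d·√(n/2) = 0.31 × √(168/2) = 0.31 × 9.165 = 2.841.
z_β = 2.841 − 1.645 = 1.196.
Power = Φ(1.196) = 0.884.

power ≈ 0.88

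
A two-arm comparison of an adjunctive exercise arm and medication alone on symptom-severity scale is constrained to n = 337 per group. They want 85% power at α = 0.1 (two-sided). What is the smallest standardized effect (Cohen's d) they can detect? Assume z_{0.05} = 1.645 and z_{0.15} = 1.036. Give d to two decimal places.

For two independent groups of n = 337 each: d_min = (z_{α/2} + z_β)·√(2/n).
z-sum = 1.645 + 1.036 = 2.681.
d_min = 2.681 × √(2/337) = 2.681 × 0.0770 = 0.207.

d_min ≈ 0.21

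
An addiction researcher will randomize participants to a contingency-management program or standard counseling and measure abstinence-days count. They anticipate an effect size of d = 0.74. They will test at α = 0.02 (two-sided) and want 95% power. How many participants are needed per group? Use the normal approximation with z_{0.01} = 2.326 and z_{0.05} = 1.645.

n = 58 per group

For two independent groups with equal n: n = 2·((z_{α/2} + z_β) / d)².
z_{α/2} + z_β = 2.326 + 1.645 = 3.971.
n = 2 × (3.971 / 0.74)² = 2 × 5.366² = 2 × 28.80 = 57.6.
Round up to the next whole participant.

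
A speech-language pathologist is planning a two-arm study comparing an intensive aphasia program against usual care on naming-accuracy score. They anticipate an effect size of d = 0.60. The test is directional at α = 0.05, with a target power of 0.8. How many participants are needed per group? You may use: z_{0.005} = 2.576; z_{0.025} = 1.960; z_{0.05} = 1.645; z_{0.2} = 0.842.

For two independent groups with equal n: n = 2·((z_{α} + z_β) / d)².
z_{α} + z_β = 1.645 + 0.842 = 2.487.
n = 2 × (2.487 / 0.60)² = 2 × 4.145² = 2 × 17.18 = 34.4.
Round up to the next whole participant.

n = 35 per group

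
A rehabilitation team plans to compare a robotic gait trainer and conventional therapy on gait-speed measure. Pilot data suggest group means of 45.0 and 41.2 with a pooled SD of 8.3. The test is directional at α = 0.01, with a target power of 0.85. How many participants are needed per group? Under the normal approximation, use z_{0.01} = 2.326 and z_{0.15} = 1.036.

n = 108 per group

Cohen's d = |M₁ − M₂| / SD_pooled = |45.0 − 41.2| / 8.3 = 3.8 / 8.3 = 0.458.
For two independent groups with equal n: n = 2·((z_{α} + z_β) / d)².
z_{α} + z_β = 2.326 + 1.036 = 3.362.
n = 2 × (3.362 / 0.458)² = 2 × 7.341² = 2 × 53.88 = 107.8.
Round up to the next whole participant.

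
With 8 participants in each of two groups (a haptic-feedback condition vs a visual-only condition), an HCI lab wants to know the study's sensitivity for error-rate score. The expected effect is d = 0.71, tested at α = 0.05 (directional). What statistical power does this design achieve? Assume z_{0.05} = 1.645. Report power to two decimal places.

For two equal groups, power = Φ(d·√(n/2) − z_{α}).
d·√(n/2) = 0.71 × √(8/2) = 0.71 × 2.000 = 1.420.
z_β = 1.420 − 1.645 = -0.225.
Power = Φ(-0.225) = 0.411.

power ≈ 0.41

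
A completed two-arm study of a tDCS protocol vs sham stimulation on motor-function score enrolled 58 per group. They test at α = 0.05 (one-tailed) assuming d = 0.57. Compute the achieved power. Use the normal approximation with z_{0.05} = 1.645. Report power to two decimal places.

power ≈ 0.92

For two equal groups, power = Φ(d·√(n/2) − z_{α}).
d·√(n/2) = 0.57 × √(58/2) = 0.57 × 5.385 = 3.070.
z_β = 3.070 − 1.645 = 1.425.
Power = Φ(1.425) = 0.923.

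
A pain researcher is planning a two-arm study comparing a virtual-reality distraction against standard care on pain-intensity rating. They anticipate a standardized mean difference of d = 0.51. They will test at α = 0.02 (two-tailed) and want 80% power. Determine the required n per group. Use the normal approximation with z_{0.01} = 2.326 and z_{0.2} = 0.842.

For two independent groups with equal n: n = 2·((z_{α/2} + z_β) / d)².
z_{α/2} + z_β = 2.326 + 0.842 = 3.168.
n = 2 × (3.168 / 0.51)² = 2 × 6.212² = 2 × 38.59 = 77.2.
Round up to the next whole participant.

n = 78 per group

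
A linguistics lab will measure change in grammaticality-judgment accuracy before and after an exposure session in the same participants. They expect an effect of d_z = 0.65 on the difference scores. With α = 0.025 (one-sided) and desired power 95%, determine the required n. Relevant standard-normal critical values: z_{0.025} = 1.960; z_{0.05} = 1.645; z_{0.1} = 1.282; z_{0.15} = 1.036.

n = 31 pairs

For a paired (one-sample on differences) test: n = ((z_{α} + z_β) / d)².
z_{α} + z_β = 1.960 + 1.645 = 3.605.
n = (3.605 / 0.65)² = 5.546² = 30.76.
Round up.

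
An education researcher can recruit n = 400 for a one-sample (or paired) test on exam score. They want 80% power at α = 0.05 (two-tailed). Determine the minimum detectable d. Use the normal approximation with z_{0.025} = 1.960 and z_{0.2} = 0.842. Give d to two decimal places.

For a single sample (or paired design) of n = 400: d_min = (z_{α/2} + z_β)/√n.
z-sum = 1.960 + 0.842 = 2.802.
d_min = 2.802 / √400 = 2.802 / 20.000 = 0.140.

d_min ≈ 0.14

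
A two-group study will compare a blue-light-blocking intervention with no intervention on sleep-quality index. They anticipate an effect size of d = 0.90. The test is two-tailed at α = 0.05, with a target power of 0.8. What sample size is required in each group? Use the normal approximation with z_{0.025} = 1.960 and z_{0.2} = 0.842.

n = 20 per group

For two independent groups with equal n: n = 2·((z_{α/2} + z_β) / d)².
z_{α/2} + z_β = 1.960 + 0.842 = 2.802.
n = 2 × (2.802 / 0.90)² = 2 × 3.113² = 2 × 9.69 = 19.4.
Round up to the next whole participant.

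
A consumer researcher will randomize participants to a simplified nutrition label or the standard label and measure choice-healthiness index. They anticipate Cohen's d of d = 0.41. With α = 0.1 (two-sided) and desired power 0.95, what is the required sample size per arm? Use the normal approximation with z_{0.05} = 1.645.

n = 129 per group

For two independent groups with equal n: n = 2·((z_{α/2} + z_β) / d)².
z_{α/2} + z_β = 1.645 + 1.645 = 3.290.
n = 2 × (3.290 / 0.41)² = 2 × 8.024² = 2 × 64.39 = 128.8.
Round up to the next whole participant.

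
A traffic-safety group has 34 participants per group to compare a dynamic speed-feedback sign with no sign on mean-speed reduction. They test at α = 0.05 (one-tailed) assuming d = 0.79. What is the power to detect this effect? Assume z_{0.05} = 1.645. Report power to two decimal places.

For two equal groups, power = Φ(d·√(n/2) − z_{α}).
d·√(n/2) = 0.79 × √(34/2) = 0.79 × 4.123 = 3.257.
z_β = 3.257 − 1.645 = 1.612.
Power = Φ(1.612) = 0.947.

power ≈ 0.95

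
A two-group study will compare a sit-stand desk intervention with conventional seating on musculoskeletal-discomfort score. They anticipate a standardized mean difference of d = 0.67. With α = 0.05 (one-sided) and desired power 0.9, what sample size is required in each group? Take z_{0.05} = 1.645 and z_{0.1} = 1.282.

n = 39 per group

For two independent groups with equal n: n = 2·((z_{α} + z_β) / d)².
z_{α} + z_β = 1.645 + 1.282 = 2.927.
n = 2 × (2.927 / 0.67)² = 2 × 4.369² = 2 × 19.09 = 38.2.
Round up to the next whole participant.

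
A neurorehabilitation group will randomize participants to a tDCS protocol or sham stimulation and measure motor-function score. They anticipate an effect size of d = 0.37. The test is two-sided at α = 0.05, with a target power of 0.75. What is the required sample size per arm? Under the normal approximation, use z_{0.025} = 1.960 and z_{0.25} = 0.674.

n = 102 per group

For two independent groups with equal n: n = 2·((z_{α/2} + z_β) / d)².
z_{α/2} + z_β = 1.960 + 0.674 = 2.634.
n = 2 × (2.634 / 0.37)² = 2 × 7.119² = 2 × 50.68 = 101.4.
Round up to the next whole participant.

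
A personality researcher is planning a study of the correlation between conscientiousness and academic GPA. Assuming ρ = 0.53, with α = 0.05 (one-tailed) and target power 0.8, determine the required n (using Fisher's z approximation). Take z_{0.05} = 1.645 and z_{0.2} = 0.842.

Fisher's z: C = ½·ln((1+r)/(1−r)) = ½·ln(3.2553) = 0.5901.
n = ((z_{α} + z_β)/C)² + 3.
(1.645 + 0.842) / 0.5901 = 2.487 / 0.5901 = 4.215.
n = 4.215² + 3 = 17.76 + 3 = 20.8.
Round up.

n = 21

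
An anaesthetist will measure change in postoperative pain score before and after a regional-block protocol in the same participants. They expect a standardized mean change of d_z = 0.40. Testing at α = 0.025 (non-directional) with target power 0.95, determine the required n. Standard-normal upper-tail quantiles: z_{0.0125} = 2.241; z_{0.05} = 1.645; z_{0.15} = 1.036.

For a paired (one-sample on differences) test: n = ((z_{α/2} + z_β) / d)².
z_{α/2} + z_β = 2.241 + 1.645 = 3.886.
n = (3.886 / 0.40)² = 9.715² = 94.38.
Round up.

n = 95 pairs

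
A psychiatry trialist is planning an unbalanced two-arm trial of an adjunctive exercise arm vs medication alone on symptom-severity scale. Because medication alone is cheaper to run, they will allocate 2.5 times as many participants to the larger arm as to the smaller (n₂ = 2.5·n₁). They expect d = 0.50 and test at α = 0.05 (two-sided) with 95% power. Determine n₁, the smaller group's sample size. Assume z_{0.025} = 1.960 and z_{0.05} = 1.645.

n₁ = 73

With allocation ratio k = n₂/n₁ = 2.5, Var(x̄₁−x̄₂) = σ²(1/n₁ + 1/(k·n₁)) = σ²·(k+1)/(k·n₁).
So n₁ = (1 + 1/k)·((z_{α/2} + z_β)/d)² = 1.400 × (3.605/0.50)².
n₁ = 1.400 × 51.98 = 72.8.
Round up: n₁ = 73, giving n₂ = ⌈2.5 × 73⌉ = ⌈182.5⌉ = 183.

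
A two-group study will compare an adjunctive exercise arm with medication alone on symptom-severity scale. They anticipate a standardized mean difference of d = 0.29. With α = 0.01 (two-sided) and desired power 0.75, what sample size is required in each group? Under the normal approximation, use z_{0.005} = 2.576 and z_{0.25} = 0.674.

For two independent groups with equal n: n = 2·((z_{α/2} + z_β) / d)².
z_{α/2} + z_β = 2.576 + 0.674 = 3.250.
n = 2 × (3.250 / 0.29)² = 2 × 11.207² = 2 × 125.59 = 251.2.
Round up to the next whole participant.

n = 252 per group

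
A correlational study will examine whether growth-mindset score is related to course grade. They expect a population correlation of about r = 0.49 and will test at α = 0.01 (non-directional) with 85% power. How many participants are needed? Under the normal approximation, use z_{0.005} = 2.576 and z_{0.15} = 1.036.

n = 49

Fisher's z: C = ½·ln((1+r)/(1−r)) = ½·ln(2.9216) = 0.5361.
n = ((z_{α/2} + z_β)/C)² + 3.
(2.576 + 1.036) / 0.5361 = 3.612 / 0.5361 = 6.738.
n = 6.738² + 3 = 45.39 + 3 = 48.4.
Round up.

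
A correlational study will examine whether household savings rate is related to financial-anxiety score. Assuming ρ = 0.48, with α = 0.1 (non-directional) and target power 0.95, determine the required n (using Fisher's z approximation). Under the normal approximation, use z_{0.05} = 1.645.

n = 43

Fisher's z: C = ½·ln((1+r)/(1−r)) = ½·ln(2.8462) = 0.5230.
n = ((z_{α/2} + z_β)/C)² + 3.
(1.645 + 1.645) / 0.5230 = 3.290 / 0.5230 = 6.291.
n = 6.291² + 3 = 39.57 + 3 = 42.6.
Round up.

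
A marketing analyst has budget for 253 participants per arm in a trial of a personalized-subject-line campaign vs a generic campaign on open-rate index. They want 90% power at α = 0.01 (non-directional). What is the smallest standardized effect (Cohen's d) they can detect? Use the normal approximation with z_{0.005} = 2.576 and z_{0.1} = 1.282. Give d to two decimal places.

d_min ≈ 0.34

For two independent groups of n = 253 each: d_min = (z_{α/2} + z_β)·√(2/n).
z-sum = 2.576 + 1.282 = 3.858.
d_min = 3.858 × √(2/253) = 3.858 × 0.0889 = 0.343.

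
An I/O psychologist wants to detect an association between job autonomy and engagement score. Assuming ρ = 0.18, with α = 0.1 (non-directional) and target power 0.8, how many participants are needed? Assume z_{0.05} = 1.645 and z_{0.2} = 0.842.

Fisher's z: C = ½·ln((1+r)/(1−r)) = ½·ln(1.4390) = 0.1820.
n = ((z_{α/2} + z_β)/C)² + 3.
(1.645 + 0.842) / 0.1820 = 2.487 / 0.1820 = 13.665.
n = 13.665² + 3 = 186.73 + 3 = 189.7.
Round up.

n = 190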